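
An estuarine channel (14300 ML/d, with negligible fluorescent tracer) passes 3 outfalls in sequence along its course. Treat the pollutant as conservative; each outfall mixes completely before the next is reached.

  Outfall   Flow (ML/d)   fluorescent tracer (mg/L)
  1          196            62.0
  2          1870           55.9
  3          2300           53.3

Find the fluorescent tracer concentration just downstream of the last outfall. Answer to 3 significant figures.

12.8 mg/L

Below outfall 1: Q → 14500 ML/d, C = (14300·0 + 196.0·62.00)/14500 = 0.8383 mg/L.
Below outfall 2: Q → 16370 ML/d, C = (14500·0.8383 + 1870·55.90)/16370 = 7.130 mg/L.
Below outfall 3: Q → 18670 ML/d, C = (16370·7.130 + 2300·53.30)/18670 = 12.82 mg/L.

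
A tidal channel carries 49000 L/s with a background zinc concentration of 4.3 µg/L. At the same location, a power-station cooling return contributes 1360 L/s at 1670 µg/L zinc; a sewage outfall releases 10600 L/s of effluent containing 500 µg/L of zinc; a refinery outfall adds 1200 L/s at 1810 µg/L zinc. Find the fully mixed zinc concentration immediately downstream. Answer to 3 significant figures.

Flow-weighted average: C = (49000·4.300 + 1360·1670 + 10600·500.0 + 1200·1810) / 62160 = 9954000/62160 = 160.1 µg/L.

160 µg/L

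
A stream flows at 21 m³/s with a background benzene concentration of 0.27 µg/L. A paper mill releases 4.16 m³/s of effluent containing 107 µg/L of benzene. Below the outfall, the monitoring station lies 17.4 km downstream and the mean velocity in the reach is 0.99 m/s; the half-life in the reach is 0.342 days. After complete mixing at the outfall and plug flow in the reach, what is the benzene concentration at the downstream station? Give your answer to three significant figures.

Flow-weighted average: C = (21.00·0.2700 + 4.160·107.0) / 25.16 = 450.8/25.16 = 17.92 µg/L.
Travel time t = 17.4·1000 / 0.99 = 17580 s = 4.882 h.
Half-life 0.342 d → k = ln 2 / 0.342 = 2.027 d⁻¹.
After decay, C = 17.92 × e^(−kt) = 17.92 × 0.6621 = 11.86 µg/L.

11.9 µg/L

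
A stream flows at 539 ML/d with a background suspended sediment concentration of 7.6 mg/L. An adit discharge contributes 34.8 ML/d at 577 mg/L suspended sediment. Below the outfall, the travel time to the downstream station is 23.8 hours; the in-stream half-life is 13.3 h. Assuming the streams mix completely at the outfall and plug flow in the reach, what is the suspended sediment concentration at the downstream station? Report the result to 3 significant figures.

12.2 mg/L

Flow-weighted average: C = (539.0·7.600 + 34.80·577.0) / 573.8 = 24180/573.8 = 42.13 mg/L.
Half-life 13.3 h → k = ln 2 / 13.3 = 0.05212 h⁻¹ = 1.251 d⁻¹.
Decay over the reach: 42.13·exp(−kt) = 42.13·0.2893 = 12.19 mg/L.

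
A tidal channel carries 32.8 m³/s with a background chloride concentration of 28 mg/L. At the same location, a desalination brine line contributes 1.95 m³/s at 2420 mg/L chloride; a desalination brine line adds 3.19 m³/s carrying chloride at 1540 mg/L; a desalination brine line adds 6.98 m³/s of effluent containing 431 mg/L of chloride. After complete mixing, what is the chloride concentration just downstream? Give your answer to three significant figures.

302 mg/L

After mixing, C = (32.80·28.00 + 1.950·2420 + 3.190·1540 + 6.980·431.0) / 44.92 = 13560/44.92 = 301.8 mg/L.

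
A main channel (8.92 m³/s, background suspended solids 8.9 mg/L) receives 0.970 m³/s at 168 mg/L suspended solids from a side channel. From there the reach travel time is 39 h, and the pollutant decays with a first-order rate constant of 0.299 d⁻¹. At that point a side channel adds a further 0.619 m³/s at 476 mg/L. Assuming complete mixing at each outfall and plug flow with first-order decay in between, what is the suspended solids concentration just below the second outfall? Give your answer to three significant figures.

42.2 mg/L

Mixed concentration C = ΣQC/ΣQ = (8.920·8.900 + 0.9700·168.0) / 9.890 = 242.3/9.890 = 24.50 mg/L; combined flow 9.890 m³/s.
Applying C = C₀e^(−kt): 24.50 × 0.6152 = 15.07 mg/L.
At the second outfall, C = (9.890·15.07 + 0.6190·476.0) / (9.890 + 0.6190) = 42.22 mg/L.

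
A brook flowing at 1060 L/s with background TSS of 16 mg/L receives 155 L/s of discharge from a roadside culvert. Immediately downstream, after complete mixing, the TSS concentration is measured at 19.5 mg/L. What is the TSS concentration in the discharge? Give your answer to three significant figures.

Mass balance: 1060·16.00 + 155.0·Cₑ = 1215·19.50
→ Cₑ = (1215·19.50 − 1060·16.00) / 155.0 = 43.44 mg/L.

43.4 mg/L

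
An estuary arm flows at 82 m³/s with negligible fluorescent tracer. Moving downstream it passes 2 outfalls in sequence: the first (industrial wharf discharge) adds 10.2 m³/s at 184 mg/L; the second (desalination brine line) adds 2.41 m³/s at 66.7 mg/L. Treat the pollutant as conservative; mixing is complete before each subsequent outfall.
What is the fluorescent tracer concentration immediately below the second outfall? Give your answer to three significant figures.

21.5 mg/L

Outfall 1: combined Q = 92.20 m³/s; C = (82.00·0 + 10.20·184.0)/92.20 = 20.36 mg/L.
Outfall 2: combined Q = 94.61 m³/s; C = (92.20·20.36 + 2.410·66.70)/94.61 = 21.54 mg/L.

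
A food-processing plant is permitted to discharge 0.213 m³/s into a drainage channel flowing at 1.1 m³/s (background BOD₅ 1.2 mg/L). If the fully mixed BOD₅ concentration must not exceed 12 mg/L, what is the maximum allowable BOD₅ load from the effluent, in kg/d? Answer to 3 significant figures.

Mass balance at the limit: 1.100·1.200 + 0.2130·Cₑ = 1.313·12 → Cₑ = 67.77 mg/L.
Load = 0.2130 m³/s × 67.77 g/m³ × 86 400 s/d = 1247 kg/d.

1250 kg/d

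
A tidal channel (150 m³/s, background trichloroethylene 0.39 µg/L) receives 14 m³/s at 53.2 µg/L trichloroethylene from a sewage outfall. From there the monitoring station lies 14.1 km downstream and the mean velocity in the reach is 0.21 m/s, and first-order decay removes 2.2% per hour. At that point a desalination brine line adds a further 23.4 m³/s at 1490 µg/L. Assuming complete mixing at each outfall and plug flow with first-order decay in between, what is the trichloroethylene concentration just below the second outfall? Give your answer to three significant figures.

Mass balance: C = (150.0·0.3900 + 14.00·53.20) / 164.0 = 803.3/164.0 = 4.898 µg/L; combined flow 164.0 m³/s.
Travel time t = 14.1·1000 / 0.21 = 67140 s = 18.65 h.
2.2%/h lost → k = −ln(1 − 0.022) = 0.02225 h⁻¹.
After decay, C = 4.898 × e^(−kt) = 4.898 × 0.6604 = 3.235 µg/L.
At the second outfall, C = (164.0·3.235 + 23.40·1490) / (164.0 + 23.40) = 188.9 µg/L.

189 µg/L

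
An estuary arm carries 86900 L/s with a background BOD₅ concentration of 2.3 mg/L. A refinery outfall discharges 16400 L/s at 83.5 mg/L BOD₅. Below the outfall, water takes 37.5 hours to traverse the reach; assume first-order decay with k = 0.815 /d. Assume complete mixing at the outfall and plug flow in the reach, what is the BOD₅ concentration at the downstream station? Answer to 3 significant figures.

4.25 mg/L

Flow-weighted average: C = (86900·2.300 + 16400·83.50) / 103300 = 1569000/103300 = 15.19 mg/L.
First-order decay: C = 15.19·exp(−k·t) = 15.19·0.2799 = 4.252 mg/L.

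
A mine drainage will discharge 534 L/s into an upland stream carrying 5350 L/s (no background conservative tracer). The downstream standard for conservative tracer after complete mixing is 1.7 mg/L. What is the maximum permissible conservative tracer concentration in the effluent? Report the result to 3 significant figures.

At the limit, (Qr·Cr + Qe·Cₑ)/(Qr + Qe) = 1.7:
Cₑ = (5884·1.7 − 5350·0) / 534.0 = 18.73 mg/L.

18.7 mg/L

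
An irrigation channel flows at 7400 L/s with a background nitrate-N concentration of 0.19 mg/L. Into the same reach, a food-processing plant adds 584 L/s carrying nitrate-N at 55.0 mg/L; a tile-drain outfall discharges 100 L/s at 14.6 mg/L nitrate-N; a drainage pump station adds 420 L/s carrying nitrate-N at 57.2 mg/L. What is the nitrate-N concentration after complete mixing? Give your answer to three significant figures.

6.94 mg/L

After mixing, C = (7400·0.1900 + 584.0·55.00 + 100.0·14.60 + 420.0·57.20) / 8504 = 59010/8504 = 6.939 mg/L.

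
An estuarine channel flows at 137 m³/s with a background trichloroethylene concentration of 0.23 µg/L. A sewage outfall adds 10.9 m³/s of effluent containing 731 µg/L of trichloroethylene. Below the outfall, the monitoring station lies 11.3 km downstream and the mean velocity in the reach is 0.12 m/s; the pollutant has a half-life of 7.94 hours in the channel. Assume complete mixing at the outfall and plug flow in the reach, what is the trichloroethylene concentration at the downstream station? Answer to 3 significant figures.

5.51 µg/L

Conservation of mass: C = (137.0·0.2300 + 10.90·731.0) / 147.9 = 7999/147.9 = 54.09 µg/L.
Travel time t = 11.3·1000 / 0.12 = 94170 s = 26.16 h.
Half-life 7.94 h → k = ln 2 / 7.94 = 0.08730 h⁻¹ = 2.095 d⁻¹.
After decay, C = 54.09 × e^(−kt) = 54.09 × 0.1019 = 5.513 µg/L.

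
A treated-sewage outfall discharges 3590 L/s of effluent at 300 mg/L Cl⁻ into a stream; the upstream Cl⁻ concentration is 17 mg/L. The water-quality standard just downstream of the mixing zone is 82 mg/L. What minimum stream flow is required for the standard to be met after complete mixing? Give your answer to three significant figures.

12000 L/s

Set C_mix = 82: (Q·17.00 + 3590·300.0) / (Q + 3590) = 82
→ Q = 3590·(300.0 − 82)/(82 − 17.00) = 12040 L/s.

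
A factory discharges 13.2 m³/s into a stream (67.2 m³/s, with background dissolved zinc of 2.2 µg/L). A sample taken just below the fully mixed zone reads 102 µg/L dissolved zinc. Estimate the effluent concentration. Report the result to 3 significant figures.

Mass balance: 67.20·2.200 + 13.20·Cₑ = 80.40·102.0
→ Cₑ = (80.40·102.0 − 67.20·2.200) / 13.20 = 610.1 µg/L.

610 µg/L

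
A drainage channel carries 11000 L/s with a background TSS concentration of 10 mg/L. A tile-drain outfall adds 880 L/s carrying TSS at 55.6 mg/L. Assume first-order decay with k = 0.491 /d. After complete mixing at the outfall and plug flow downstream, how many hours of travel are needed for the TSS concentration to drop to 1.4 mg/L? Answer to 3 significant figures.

110 h

After mixing, C = (11000·10.00 + 880.0·55.60) / 11880 = 158900/11880 = 13.38 mg/L.
13.38·exp(−k·t) = 1.4 → t = ln(13.38/1.4)/k = 397200 s = 110.3 h.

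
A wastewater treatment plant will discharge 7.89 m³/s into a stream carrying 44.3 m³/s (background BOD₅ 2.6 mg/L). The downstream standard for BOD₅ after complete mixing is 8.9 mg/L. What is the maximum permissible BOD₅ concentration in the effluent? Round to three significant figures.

At the limit, (Qr·Cr + Qe·Cₑ)/(Qr + Qe) = 8.9:
Cₑ = (52.19·8.9 − 44.30·2.600) / 7.890 = 44.27 mg/L.

44.3 mg/L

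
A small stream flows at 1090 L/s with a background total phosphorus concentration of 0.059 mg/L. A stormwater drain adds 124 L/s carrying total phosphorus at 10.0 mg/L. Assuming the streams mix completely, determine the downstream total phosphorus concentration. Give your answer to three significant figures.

Flow-weighted average: C = (1090·0.05900 + 124.0·10.00) / 1214 = 1304/1214 = 1.074 mg/L.

1.07 mg/L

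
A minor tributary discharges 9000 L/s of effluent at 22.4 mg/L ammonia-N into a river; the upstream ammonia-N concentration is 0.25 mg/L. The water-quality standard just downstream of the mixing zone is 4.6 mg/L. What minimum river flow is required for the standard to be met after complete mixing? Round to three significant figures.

Set C_mix = 4.6: (Q·0.2500 + 9000·22.40) / (Q + 9000) = 4.6
→ Q = 9000·(22.40 − 4.6)/(4.6 − 0.2500) = 36830 L/s.

36800 L/s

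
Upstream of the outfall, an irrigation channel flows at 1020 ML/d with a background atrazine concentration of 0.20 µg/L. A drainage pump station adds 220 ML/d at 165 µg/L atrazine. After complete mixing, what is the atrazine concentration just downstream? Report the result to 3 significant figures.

29.4 µg/L

Mass balance: C = (1020·0.2000 + 220.0·165.0) / 1240 = 36500/1240 = 29.44 µg/L.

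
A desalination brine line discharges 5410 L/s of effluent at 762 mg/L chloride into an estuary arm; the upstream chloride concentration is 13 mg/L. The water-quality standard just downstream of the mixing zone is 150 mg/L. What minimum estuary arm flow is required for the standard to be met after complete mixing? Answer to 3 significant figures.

Set C_mix = 150: (Q·13.00 + 5410·762.0) / (Q + 5410) = 150
→ Q = 5410·(762.0 − 150)/(150 − 13.00) = 24170 L/s.

24200 L/s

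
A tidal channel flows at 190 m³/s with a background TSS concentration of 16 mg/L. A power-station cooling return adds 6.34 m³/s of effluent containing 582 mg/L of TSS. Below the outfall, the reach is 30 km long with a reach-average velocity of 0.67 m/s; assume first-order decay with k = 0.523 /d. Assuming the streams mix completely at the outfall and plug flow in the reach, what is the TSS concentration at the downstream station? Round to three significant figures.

Mass balance: C = (190.0·16.00 + 6.340·582.0) / 196.3 = 6730/196.3 = 34.28 mg/L.
Travel time t = 30·1000 / 0.67 = 44780 s = 12.44 h.
Decay over the reach: 34.28·exp(−kt) = 34.28·0.7626 = 26.14 mg/L.

26.1 mg/L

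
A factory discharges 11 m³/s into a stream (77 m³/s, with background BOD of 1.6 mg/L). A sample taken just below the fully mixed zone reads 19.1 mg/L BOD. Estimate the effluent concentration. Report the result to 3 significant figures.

142 mg/L

Mass balance: 77.00·1.600 + 11.00·Cₑ = 88.00·19.10
→ Cₑ = (88.00·19.10 − 77.00·1.600) / 11.00 = 141.6 mg/L.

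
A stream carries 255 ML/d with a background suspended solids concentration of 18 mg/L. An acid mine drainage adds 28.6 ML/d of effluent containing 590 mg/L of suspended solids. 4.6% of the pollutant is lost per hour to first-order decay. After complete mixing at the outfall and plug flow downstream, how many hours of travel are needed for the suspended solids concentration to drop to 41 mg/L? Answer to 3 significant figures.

Mass balance: C = (255.0·18.00 + 28.60·590.0) / 283.6 = 21460/283.6 = 75.68 mg/L.
4.6%/h lost → k = −ln(1 − 0.046) = 0.04709 h⁻¹.
75.68·exp(−k·t) = 41 → t = ln(75.68/41)/k = 46860 s = 13.02 h.

13.0 h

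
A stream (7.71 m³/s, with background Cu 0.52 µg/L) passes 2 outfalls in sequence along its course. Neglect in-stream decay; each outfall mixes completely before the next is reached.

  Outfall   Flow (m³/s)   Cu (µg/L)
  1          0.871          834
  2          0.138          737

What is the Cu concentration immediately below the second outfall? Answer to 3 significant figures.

95.4 µg/L

After outfall 1: Q = 7.710 + 0.8710 = 8.581 m³/s; C = (7.710·0.5200 + 0.8710·834.0)/8.581 = 85.12 µg/L.
After outfall 2: Q = 8.581 + 0.1380 = 8.719 m³/s; C = (8.581·85.12 + 0.1380·737.0)/8.719 = 95.44 µg/L.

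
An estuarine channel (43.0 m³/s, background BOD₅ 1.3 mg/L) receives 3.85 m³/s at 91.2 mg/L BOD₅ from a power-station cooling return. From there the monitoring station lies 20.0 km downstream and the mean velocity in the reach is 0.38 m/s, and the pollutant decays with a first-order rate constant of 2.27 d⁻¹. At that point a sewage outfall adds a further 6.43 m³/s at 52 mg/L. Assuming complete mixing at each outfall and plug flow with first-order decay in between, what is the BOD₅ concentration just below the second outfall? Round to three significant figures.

8.19 mg/L

Flow-weighted average: C = (43.00·1.300 + 3.850·91.20) / 46.85 = 407.0/46.85 = 8.688 mg/L; combined flow 46.85 m³/s.
Travel time t = 20.0·1000 / 0.38 = 52630 s = 14.62 h.
Applying C = C₀e^(−kt): 8.688 × 0.2509 = 2.180 mg/L.
Second outfall: C = (46.85·2.180 + 6.430·52.00)/53.28 = 8.192 mg/L.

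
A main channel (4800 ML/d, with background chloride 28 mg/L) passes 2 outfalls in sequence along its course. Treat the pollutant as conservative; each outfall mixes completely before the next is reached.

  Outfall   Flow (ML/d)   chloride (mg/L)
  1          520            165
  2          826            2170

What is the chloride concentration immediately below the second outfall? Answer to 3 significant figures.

Outfall 1: combined Q = 5320 ML/d; C = (4800·28.00 + 520.0·165.0)/5320 = 41.39 mg/L.
Outfall 2: combined Q = 6146 ML/d; C = (5320·41.39 + 826.0·2170)/6146 = 327.5 mg/L.

327 mg/L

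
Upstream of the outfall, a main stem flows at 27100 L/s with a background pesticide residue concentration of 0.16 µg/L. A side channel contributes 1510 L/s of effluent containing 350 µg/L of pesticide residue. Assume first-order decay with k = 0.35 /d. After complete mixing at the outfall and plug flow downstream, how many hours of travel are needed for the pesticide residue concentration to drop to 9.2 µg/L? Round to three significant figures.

48.4 h

After mixing, C = (27100·0.1600 + 1510·350.0) / 28610 = 532800/28610 = 18.62 µg/L.
18.62·exp(−k·t) = 9.2 → t = ln(18.62/9.2)/k = 174100 s = 48.36 h.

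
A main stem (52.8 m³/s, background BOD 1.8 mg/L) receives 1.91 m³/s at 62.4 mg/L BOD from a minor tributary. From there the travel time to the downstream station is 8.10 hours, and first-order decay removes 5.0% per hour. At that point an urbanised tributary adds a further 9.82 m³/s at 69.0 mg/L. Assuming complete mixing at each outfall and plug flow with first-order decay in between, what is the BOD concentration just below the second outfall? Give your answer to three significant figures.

12.7 mg/L

Conservation of mass: C = (52.80·1.800 + 1.910·62.40) / 54.71 = 214.2/54.71 = 3.916 mg/L; combined flow 54.71 m³/s.
5.0%/h lost → k = −ln(1 − 0.05) = 0.05129 h⁻¹.
Decay over the reach: 3.916·exp(−kt) = 3.916·0.6600 = 2.584 mg/L.
Second outfall: C = (54.71·2.584 + 9.820·69.00)/64.53 = 12.69 mg/L.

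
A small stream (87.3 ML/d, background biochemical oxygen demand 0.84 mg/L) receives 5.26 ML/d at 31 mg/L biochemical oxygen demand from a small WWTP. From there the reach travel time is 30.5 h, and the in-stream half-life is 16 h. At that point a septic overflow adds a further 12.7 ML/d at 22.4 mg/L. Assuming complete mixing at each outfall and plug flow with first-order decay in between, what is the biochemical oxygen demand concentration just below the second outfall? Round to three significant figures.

3.30 mg/L

Mixed concentration C = ΣQC/ΣQ = (87.30·0.8400 + 5.260·31.00) / 92.56 = 236.4/92.56 = 2.554 mg/L; combined flow 92.56 ML/d.
Half-life 16 h → k = ln 2 / 16 = 0.04332 h⁻¹ = 1.040 d⁻¹.
Applying C = C₀e^(−kt): 2.554 × 0.2668 = 0.6814 mg/L.
Second outfall: C = (92.56·0.6814 + 12.70·22.40)/105.3 = 3.302 mg/L.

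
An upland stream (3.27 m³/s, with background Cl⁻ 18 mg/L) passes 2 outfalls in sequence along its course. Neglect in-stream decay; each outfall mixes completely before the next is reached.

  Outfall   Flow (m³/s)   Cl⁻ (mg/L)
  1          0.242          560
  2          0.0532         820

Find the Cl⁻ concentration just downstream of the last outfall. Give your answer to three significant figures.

After outfall 1: Q = 3.270 + 0.2420 = 3.512 m³/s; C = (3.270·18.00 + 0.2420·560.0)/3.512 = 55.35 mg/L.
After outfall 2: Q = 3.512 + 0.05320 = 3.565 m³/s; C = (3.512·55.35 + 0.05320·820.0)/3.565 = 66.76 mg/L.

66.8 mg/L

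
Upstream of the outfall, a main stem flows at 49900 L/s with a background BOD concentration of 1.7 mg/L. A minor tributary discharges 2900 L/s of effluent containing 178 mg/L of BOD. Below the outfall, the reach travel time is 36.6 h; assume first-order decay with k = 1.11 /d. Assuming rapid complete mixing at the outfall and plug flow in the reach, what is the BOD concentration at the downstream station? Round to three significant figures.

After mixing, C = (49900·1.700 + 2900·178.0) / 52800 = 601000/52800 = 11.38 mg/L.
Applying C = C₀e^(−kt): 11.38 × 0.1840 = 2.095 mg/L.

2.09 mg/L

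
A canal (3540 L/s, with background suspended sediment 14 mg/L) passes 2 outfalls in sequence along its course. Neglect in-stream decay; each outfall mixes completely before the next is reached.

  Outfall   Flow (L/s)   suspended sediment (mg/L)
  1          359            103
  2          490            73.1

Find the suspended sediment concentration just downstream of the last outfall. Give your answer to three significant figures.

Outfall 1: combined Q = 3899 L/s; C = (3540·14.00 + 359.0·103.0)/3899 = 22.19 mg/L.
Outfall 2: combined Q = 4389 L/s; C = (3899·22.19 + 490.0·73.10)/4389 = 27.88 mg/L.

27.9 mg/L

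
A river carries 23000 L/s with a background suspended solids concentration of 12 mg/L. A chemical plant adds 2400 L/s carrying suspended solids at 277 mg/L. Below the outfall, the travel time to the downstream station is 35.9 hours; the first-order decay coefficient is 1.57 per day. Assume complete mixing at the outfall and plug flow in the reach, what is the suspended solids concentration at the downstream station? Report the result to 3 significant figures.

Conservation of mass: C = (23000·12.00 + 2400·277.0) / 25400 = 940800/25400 = 37.04 mg/L.
First-order decay: C = 37.04·exp(−k·t) = 37.04·0.09552 = 3.538 mg/L.

3.54 mg/L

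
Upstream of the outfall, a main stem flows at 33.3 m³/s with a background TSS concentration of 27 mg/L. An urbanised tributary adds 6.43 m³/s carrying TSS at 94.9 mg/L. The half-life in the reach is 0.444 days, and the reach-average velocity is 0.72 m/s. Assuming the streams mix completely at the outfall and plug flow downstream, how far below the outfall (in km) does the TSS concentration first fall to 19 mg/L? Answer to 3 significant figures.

27.6 km

Conservation of mass: C = (33.30·27.00 + 6.430·94.90) / 39.73 = 1509/39.73 = 37.99 mg/L.
Half-life 0.444 d → k = ln 2 / 0.444 = 1.561 d⁻¹.
Set 37.99·exp(−k·t) = 19 → t = ln(37.99/19)/k = 38350 s = 10.65 h.
Distance = v·t = 0.72·38350 = 27610 m = 27.61 km.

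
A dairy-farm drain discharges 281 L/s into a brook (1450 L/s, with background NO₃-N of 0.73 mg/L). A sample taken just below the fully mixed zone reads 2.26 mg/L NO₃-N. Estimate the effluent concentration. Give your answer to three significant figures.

Mass balance: 1450·0.7300 + 281.0·Cₑ = 1731·2.260
→ Cₑ = (1731·2.260 − 1450·0.7300) / 281.0 = 10.16 mg/L.

10.2 mg/L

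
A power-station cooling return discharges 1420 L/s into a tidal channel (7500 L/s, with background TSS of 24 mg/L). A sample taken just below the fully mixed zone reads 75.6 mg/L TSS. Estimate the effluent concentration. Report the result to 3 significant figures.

348 mg/L

Mass balance: 7500·24.00 + 1420·Cₑ = 8920·75.60
→ Cₑ = (8920·75.60 − 7500·24.00) / 1420 = 348.1 mg/L.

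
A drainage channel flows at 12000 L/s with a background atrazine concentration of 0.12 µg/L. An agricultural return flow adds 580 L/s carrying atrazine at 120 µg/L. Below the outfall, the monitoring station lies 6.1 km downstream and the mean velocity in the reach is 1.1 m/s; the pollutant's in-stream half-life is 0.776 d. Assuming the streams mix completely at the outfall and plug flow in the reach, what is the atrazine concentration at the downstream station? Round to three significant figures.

After mixing, C = (12000·0.1200 + 580.0·120.0) / 12580 = 71040/12580 = 5.647 µg/L.
Travel time t = 6.1·1000 / 1.1 = 5545 s = 1.540 h.
Half-life 0.776 d → k = ln 2 / 0.776 = 0.8932 d⁻¹.
Applying C = C₀e^(−kt): 5.647 × 0.9443 = 5.332 µg/L.

5.33 µg/L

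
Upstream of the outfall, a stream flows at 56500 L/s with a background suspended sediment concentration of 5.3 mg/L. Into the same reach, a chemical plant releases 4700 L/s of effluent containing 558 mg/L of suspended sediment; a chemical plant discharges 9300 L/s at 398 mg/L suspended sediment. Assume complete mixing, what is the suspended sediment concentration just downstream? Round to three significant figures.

93.9 mg/L

Mass balance: C = (56500·5.300 + 4700·558.0 + 9300·398.0) / 70500 = 6623000/70500 = 93.95 mg/L.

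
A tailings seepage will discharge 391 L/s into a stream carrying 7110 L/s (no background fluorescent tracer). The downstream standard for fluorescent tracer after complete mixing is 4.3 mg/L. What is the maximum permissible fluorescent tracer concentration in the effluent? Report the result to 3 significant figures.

82.5 mg/L

At the limit, (Qr·Cr + Qe·Cₑ)/(Qr + Qe) = 4.3:
Cₑ = (7501·4.3 − 7110·0) / 391.0 = 82.49 mg/L.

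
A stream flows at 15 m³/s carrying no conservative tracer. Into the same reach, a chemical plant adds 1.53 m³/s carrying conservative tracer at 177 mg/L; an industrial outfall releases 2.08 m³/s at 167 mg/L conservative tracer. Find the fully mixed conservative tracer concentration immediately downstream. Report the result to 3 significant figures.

33.2 mg/L

Conservation of mass: C = (15.00·0 + 1.530·177.0 + 2.080·167.0) / 18.61 = 618.2/18.61 = 33.22 mg/L.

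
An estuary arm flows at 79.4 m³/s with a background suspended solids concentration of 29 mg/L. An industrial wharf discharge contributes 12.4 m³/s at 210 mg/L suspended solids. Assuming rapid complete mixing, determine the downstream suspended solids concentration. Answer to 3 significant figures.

53.4 mg/L

Flow-weighted average: C = (79.40·29.00 + 12.40·210.0) / 91.80 = 4907/91.80 = 53.45 mg/L.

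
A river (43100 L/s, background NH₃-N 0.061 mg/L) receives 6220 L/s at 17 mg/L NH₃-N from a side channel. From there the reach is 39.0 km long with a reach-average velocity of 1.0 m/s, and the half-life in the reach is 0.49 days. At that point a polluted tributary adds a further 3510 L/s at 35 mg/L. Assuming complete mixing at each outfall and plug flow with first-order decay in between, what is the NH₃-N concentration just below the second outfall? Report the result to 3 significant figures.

3.41 mg/L

Mixed concentration C = ΣQC/ΣQ = (43100·0.06100 + 6220·17.00) / 49320 = 108400/49320 = 2.197 mg/L; combined flow 49320 L/s.
Travel time t = 39.0·1000 / 1.0 = 39000 s = 10.83 h.
Half-life 0.49 d → k = ln 2 / 0.49 = 1.415 d⁻¹.
First-order decay: C = 2.197·exp(−k·t) = 2.197·0.5281 = 1.160 mg/L.
Second outfall: C = (49320·1.160 + 3510·35.00)/52830 = 3.409 mg/L.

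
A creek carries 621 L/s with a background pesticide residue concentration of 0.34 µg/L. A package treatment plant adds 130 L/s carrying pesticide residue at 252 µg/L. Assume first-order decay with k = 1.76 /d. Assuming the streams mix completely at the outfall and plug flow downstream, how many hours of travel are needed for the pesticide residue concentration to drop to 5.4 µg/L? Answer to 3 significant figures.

28.6 h

Conservation of mass: C = (621.0·0.3400 + 130.0·252.0) / 751.0 = 32970/751.0 = 43.90 µg/L.
43.90·exp(−k·t) = 5.4 → t = ln(43.90/5.4)/k = 102900 s = 28.58 h.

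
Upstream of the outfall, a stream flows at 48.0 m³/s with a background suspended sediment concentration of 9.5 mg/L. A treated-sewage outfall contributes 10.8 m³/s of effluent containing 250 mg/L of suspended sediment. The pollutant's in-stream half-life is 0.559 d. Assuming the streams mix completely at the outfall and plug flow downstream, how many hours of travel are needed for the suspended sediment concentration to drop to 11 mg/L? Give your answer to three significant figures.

30.7 h

Mass balance: C = (48.00·9.500 + 10.80·250.0) / 58.80 = 3156/58.80 = 53.67 mg/L.
Half-life 0.559 d → k = ln 2 / 0.559 = 1.240 d⁻¹.
53.67·exp(−k·t) = 11 → t = ln(53.67/11)/k = 110400 s = 30.68 h.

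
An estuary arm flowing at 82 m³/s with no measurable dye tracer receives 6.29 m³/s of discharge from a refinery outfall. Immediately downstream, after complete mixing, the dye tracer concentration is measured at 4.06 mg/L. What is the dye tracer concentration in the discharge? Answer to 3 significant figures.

Mass balance: 82.00·0 + 6.290·Cₑ = 88.29·4.060
→ Cₑ = (88.29·4.060 − 82.00·0) / 6.290 = 56.99 mg/L.

57.0 mg/L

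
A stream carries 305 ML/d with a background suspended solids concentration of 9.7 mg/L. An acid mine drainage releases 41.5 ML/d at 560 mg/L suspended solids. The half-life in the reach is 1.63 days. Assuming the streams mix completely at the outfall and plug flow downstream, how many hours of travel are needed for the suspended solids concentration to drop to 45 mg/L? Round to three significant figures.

29.3 h

Conservation of mass: C = (305.0·9.700 + 41.50·560.0) / 346.5 = 26200/346.5 = 75.61 mg/L.
Half-life 1.63 d → k = ln 2 / 1.63 = 0.4252 d⁻¹.
75.61·exp(−k·t) = 45 → t = ln(75.61/45)/k = 105400 s = 29.29 h.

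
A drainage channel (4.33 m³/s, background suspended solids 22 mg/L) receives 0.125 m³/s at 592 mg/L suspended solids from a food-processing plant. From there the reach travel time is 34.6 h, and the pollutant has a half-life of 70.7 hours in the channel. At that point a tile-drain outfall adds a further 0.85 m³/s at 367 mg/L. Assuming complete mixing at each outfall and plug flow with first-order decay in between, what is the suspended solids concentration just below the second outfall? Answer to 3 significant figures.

Flow-weighted average: C = (4.330·22.00 + 0.1250·592.0) / 4.455 = 169.3/4.455 = 37.99 mg/L; combined flow 4.455 m³/s.
Half-life 70.7 h → k = ln 2 / 70.7 = 0.009804 h⁻¹ = 0.2353 d⁻¹.
Decay over the reach: 37.99·exp(−kt) = 37.99·0.7123 = 27.06 mg/L.
At the second outfall, C = (4.455·27.06 + 0.8500·367.0) / (4.455 + 0.8500) = 81.53 mg/L.

81.5 mg/L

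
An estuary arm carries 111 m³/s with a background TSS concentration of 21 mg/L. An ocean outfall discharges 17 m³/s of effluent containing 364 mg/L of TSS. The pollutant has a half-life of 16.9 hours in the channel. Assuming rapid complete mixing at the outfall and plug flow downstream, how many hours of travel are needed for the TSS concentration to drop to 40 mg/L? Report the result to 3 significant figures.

After mixing, C = (111.0·21.00 + 17.00·364.0) / 128.0 = 8519/128.0 = 66.55 mg/L.
Half-life 16.9 h → k = ln 2 / 16.9 = 0.04101 h⁻¹ = 0.9844 d⁻¹.
66.55·exp(−k·t) = 40 → t = ln(66.55/40)/k = 44690 s = 12.41 h.

12.4 h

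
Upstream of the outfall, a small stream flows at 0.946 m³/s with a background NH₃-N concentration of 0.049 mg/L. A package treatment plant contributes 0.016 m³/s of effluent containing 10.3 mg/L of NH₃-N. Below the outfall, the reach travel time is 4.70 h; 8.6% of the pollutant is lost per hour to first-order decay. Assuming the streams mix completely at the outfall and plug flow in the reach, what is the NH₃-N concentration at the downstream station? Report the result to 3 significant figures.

0.144 mg/L

After mixing, C = (0.9460·0.04900 + 0.01600·10.30) / 0.9620 = 0.2112/0.9620 = 0.2195 mg/L.
8.6%/h lost → k = −ln(1 − 0.086) = 0.08992 h⁻¹.
Decay over the reach: 0.2195·exp(−kt) = 0.2195·0.6553 = 0.1438 mg/L.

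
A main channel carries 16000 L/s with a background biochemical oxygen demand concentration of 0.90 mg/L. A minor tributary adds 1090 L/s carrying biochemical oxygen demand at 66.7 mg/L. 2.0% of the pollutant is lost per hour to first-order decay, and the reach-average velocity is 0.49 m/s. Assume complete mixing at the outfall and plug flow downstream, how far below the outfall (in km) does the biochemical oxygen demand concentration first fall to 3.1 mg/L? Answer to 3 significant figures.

43.4 km

Mixed concentration C = ΣQC/ΣQ = (16000·0.9000 + 1090·66.70) / 17090 = 87100/17090 = 5.097 mg/L.
2.0%/h lost → k = −ln(1 − 0.02) = 0.02020 h⁻¹.
Set 5.097·exp(−k·t) = 3.1 → t = ln(5.097/3.1)/k = 88600 s = 24.61 h.
Distance = v·t = 0.49·88600 = 43410 m = 43.41 km.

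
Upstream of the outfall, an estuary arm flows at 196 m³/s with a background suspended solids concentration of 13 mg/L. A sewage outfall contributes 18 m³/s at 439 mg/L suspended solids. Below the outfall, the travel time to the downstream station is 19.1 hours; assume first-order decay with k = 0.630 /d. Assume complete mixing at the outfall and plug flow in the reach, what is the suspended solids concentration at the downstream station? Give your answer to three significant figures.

Flow-weighted average: C = (196.0·13.00 + 18.00·439.0) / 214.0 = 10450/214.0 = 48.83 mg/L.
First-order decay: C = 48.83·exp(−k·t) = 48.83·0.6057 = 29.58 mg/L.

29.6 mg/L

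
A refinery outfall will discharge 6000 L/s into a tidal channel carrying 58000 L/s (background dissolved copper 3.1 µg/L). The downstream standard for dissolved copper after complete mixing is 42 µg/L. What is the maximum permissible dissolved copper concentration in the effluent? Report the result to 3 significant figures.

At the limit, (Qr·Cr + Qe·Cₑ)/(Qr + Qe) = 42:
Cₑ = (64000·42 − 58000·3.100) / 6000 = 418.0 µg/L.

418 µg/L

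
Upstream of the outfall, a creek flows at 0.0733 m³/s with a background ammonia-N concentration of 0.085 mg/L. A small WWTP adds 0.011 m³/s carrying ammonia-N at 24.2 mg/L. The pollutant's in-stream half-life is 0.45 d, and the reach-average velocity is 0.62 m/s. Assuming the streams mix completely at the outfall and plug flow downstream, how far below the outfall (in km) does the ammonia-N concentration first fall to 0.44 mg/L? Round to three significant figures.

69.3 km

After mixing, C = (0.07330·0.08500 + 0.01100·24.20) / 0.08430 = 0.2724/0.08430 = 3.232 mg/L.
Half-life 0.45 d → k = ln 2 / 0.45 = 1.540 d⁻¹.
Set 3.232·exp(−k·t) = 0.44 → t = ln(3.232/0.44)/k = 111800 s = 31.07 h.
Distance = v·t = 0.62·111800 = 69340 m = 69.34 km.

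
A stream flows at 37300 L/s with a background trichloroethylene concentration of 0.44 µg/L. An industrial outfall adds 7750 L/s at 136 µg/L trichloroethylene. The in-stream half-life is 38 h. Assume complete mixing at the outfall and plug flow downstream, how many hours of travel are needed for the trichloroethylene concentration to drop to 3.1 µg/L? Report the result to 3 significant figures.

112 h

After mixing, C = (37300·0.4400 + 7750·136.0) / 45050 = 1070000/45050 = 23.76 µg/L.
Half-life 38 h → k = ln 2 / 38 = 0.01824 h⁻¹ = 0.4378 d⁻¹.
23.76·exp(−k·t) = 3.1 → t = ln(23.76/3.1)/k = 401900 s = 111.7 h.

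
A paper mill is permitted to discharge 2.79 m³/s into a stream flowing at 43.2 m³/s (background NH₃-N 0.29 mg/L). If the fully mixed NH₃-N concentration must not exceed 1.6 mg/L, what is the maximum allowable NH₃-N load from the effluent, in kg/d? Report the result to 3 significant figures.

Mass balance at the limit: 43.20·0.2900 + 2.790·Cₑ = 45.99·1.6 → Cₑ = 21.88 mg/L.
Load = 2.790 m³/s × 21.88 g/m³ × 86 400 s/d = 5275 kg/d.

5280 kg/d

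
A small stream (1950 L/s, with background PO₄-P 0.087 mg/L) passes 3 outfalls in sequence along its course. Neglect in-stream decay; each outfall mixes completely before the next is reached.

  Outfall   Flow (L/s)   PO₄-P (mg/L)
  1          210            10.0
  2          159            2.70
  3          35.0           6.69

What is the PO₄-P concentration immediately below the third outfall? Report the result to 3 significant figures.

After outfall 1: Q = 1950 + 210.0 = 2160 L/s; C = (1950·0.08700 + 210.0·10.00)/2160 = 1.051 mg/L.
After outfall 2: Q = 2160 + 159.0 = 2319 L/s; C = (2160·1.051 + 159.0·2.700)/2319 = 1.164 mg/L.
After outfall 3: Q = 2319 + 35.00 = 2354 L/s; C = (2319·1.164 + 35.00·6.690)/2354 = 1.246 mg/L.

1.25 mg/L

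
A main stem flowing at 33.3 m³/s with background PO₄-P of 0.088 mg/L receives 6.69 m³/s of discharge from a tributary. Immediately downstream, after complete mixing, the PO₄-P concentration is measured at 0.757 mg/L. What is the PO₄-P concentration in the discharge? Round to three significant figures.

4.09 mg/L

Mass balance: 33.30·0.08800 + 6.690·Cₑ = 39.99·0.7570
→ Cₑ = (39.99·0.7570 − 33.30·0.08800) / 6.690 = 4.087 mg/L.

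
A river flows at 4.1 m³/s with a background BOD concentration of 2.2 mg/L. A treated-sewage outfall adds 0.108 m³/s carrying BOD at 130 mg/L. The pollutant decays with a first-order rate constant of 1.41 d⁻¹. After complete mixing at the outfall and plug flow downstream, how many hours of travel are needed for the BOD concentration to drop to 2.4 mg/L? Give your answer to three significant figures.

14.1 h

After mixing, C = (4.100·2.200 + 0.1080·130.0) / 4.208 = 23.06/4.208 = 5.480 mg/L.
5.480·exp(−k·t) = 2.4 → t = ln(5.480/2.4)/k = 50590 s = 14.05 h.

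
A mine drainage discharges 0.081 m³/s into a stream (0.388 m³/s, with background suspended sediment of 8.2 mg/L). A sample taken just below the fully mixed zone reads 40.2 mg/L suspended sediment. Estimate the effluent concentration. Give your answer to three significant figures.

193 mg/L

Mass balance: 0.3880·8.200 + 0.08100·Cₑ = 0.4690·40.20
→ Cₑ = (0.4690·40.20 − 0.3880·8.200) / 0.08100 = 193.5 mg/L.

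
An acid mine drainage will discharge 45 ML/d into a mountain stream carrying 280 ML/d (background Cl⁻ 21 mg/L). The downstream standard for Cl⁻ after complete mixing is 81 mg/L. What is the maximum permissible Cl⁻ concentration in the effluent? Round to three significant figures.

454 mg/L

At the limit, (Qr·Cr + Qe·Cₑ)/(Qr + Qe) = 81:
Cₑ = (325.0·81 − 280.0·21.00) / 45.00 = 454.3 mg/L.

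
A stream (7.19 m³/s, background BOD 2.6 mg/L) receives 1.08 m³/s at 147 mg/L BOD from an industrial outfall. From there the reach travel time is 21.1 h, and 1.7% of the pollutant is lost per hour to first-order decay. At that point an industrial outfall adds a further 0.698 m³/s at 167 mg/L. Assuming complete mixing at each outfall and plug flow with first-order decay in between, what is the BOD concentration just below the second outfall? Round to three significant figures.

After mixing, C = (7.190·2.600 + 1.080·147.0) / 8.270 = 177.5/8.270 = 21.46 mg/L; combined flow 8.270 m³/s.
1.7%/h lost → k = −ln(1 − 0.017) = 0.01715 h⁻¹.
Decay over the reach: 21.46·exp(−kt) = 21.46·0.6964 = 14.94 mg/L.
Second outfall: C = (8.270·14.94 + 0.6980·167.0)/8.968 = 26.78 mg/L.

26.8 mg/L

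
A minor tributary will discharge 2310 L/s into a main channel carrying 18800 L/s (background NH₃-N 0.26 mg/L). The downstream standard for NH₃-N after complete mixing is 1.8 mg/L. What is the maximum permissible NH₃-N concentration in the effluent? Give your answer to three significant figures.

At the limit, (Qr·Cr + Qe·Cₑ)/(Qr + Qe) = 1.8:
Cₑ = (21110·1.8 − 18800·0.2600) / 2310 = 14.33 mg/L.

14.3 mg/L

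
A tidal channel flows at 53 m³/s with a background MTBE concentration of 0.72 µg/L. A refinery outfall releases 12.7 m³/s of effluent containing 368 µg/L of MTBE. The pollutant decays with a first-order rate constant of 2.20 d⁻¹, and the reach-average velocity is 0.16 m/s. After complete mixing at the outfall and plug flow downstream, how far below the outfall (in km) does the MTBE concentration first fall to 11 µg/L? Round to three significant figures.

11.8 km

Mass balance: C = (53.00·0.7200 + 12.70·368.0) / 65.70 = 4712/65.70 = 71.72 µg/L.
Set 71.72·exp(−k·t) = 11 → t = ln(71.72/11)/k = 73630 s = 20.45 h.
Distance = v·t = 0.16·73630 = 11780 m = 11.78 km.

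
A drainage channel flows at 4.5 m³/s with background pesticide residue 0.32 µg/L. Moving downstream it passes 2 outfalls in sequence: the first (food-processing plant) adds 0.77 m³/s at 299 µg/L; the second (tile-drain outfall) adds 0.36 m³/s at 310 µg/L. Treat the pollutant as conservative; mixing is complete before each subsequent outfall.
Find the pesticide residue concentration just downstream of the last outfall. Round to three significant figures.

61.0 µg/L

After outfall 1: Q = 4.500 + 0.7700 = 5.270 m³/s; C = (4.500·0.3200 + 0.7700·299.0)/5.270 = 43.96 µg/L.
After outfall 2: Q = 5.270 + 0.3600 = 5.630 m³/s; C = (5.270·43.96 + 0.3600·310.0)/5.630 = 60.97 µg/L.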